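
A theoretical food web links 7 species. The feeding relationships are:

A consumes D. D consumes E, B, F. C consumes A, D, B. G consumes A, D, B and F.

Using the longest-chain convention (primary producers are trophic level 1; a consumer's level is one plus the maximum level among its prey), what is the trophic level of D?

F is a producer → level 1.
D eats F (level 1); other prey at levels: B 1, E 1 → level 2.

Trophic level 2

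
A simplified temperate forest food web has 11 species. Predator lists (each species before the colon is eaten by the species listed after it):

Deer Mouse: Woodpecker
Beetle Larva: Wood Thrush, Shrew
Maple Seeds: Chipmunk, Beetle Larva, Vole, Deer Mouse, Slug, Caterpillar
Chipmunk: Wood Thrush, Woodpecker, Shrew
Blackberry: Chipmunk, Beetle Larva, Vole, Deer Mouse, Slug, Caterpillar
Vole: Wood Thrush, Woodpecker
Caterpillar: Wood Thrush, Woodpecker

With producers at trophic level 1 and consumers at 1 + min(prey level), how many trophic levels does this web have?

3

Producers (level 1): Blackberry, Maple Seeds.
Following each consumer down to its lowest-level prey: Blackberry → Chipmunk → Wood Thrush (levels 1 through 3).
All prey of Wood Thrush (Chipmunk 2, Beetle Larva 2, Vole 2, Caterpillar 2) are at level 2 or above, so Wood Thrush is at level 1 + 2 = 3.
Every consumer has at least one prey at level 2 or below, so none exceeds level 3.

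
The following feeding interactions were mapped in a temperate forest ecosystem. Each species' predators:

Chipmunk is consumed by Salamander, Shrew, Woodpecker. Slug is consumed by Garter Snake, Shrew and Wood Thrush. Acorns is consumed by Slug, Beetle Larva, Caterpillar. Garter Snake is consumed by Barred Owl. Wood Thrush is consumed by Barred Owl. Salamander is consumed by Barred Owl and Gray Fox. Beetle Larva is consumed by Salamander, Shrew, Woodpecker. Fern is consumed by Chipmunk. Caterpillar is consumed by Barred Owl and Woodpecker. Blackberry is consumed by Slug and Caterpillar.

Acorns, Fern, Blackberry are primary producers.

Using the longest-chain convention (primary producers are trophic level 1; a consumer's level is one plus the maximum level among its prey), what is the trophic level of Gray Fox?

Acorns is a producer → level 1.
Beetle Larva eats Acorns → level 2.
Salamander eats Beetle Larva (level 2); other prey at levels: Chipmunk 2 → level 3.
Gray Fox eats Salamander → level 4.

Trophic level 4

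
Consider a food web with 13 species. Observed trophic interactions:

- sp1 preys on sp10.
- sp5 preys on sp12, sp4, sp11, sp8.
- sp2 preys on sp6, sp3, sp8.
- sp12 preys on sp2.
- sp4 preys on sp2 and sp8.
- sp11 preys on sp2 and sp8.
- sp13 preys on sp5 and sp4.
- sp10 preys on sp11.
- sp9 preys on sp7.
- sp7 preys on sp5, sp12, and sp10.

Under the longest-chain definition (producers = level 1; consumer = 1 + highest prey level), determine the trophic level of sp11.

Trophic level 3

sp3 is a producer → level 1.
sp2 eats sp3 (level 1); other prey at levels: sp8 1, sp6 1 → level 2.
sp11 eats sp2 (level 2); other prey at levels: sp8 1 → level 3.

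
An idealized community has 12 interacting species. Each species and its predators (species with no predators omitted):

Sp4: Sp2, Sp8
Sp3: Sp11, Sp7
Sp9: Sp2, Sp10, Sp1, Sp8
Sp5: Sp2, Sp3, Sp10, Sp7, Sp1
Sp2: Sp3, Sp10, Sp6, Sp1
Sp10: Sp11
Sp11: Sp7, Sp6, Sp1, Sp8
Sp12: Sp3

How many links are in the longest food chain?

One longest chain: Sp5 → Sp2 → Sp3 → Sp11 → Sp7.
It has 5 species and 4 links.

4 links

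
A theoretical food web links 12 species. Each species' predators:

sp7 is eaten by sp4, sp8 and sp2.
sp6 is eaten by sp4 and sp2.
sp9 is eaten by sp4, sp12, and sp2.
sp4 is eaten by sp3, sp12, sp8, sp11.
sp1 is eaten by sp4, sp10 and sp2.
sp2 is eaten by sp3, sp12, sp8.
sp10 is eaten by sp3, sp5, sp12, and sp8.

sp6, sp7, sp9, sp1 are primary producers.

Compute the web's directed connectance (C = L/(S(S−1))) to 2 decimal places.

C = 0.17

The web has S = 12 species and L = 22 feeding links.
C = L / (S(S−1)) = 22 / 132 = 0.1667 ≈ 0.17.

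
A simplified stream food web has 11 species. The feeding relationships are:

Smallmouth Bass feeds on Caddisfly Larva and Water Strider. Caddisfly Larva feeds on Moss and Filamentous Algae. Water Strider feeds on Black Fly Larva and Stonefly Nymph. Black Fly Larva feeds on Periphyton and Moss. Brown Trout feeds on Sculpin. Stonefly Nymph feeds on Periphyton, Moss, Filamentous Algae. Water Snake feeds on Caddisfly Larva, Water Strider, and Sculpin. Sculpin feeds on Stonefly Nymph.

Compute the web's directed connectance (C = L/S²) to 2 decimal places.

The web has S = 11 species and L = 16 feeding links.
C = L / S² = 16 / 121 = 0.1322 ≈ 0.13.

C = 0.13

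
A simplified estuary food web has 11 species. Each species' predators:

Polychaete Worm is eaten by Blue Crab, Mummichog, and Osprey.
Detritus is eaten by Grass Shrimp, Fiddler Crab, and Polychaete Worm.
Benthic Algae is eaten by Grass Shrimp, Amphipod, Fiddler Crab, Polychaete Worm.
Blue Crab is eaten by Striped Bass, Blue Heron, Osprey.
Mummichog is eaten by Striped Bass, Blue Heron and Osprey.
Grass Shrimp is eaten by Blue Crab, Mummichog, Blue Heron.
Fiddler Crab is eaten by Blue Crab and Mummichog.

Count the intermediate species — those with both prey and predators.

Intermediate species (has both prey and predators): Polychaete Worm, Fiddler Crab, Grass Shrimp, Blue Crab, Mummichog.
Count: 5.

5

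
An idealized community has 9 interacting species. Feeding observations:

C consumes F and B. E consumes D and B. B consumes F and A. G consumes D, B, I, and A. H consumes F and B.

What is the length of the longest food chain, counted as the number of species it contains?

3 species

One longest chain: A → B → C.
It has 3 species and 2 links.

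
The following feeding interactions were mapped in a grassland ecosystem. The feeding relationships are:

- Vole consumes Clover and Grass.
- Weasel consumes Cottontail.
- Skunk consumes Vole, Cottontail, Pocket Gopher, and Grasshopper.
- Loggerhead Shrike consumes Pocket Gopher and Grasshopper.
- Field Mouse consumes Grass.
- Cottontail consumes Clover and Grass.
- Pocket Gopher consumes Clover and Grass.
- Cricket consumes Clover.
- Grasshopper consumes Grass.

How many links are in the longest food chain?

2 links

One longest chain: Grass → Cottontail → Weasel.
It has 3 species and 2 links.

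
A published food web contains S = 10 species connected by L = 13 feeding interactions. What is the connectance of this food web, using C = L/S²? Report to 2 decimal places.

The web has S = 10 species and L = 13 feeding links.
C = L / S² = 13 / 100 = 0.1300 ≈ 0.13.

C = 0.13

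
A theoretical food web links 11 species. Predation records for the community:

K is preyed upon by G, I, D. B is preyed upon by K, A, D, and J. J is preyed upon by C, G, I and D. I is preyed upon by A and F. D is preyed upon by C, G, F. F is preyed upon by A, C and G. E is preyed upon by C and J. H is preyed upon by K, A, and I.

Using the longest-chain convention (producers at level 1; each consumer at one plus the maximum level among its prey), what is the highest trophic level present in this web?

5

Producers (level 1): B, H, E.
B → J → D → F → C gives C level 5.
No species has a prey at level 5, so no species reaches level 6.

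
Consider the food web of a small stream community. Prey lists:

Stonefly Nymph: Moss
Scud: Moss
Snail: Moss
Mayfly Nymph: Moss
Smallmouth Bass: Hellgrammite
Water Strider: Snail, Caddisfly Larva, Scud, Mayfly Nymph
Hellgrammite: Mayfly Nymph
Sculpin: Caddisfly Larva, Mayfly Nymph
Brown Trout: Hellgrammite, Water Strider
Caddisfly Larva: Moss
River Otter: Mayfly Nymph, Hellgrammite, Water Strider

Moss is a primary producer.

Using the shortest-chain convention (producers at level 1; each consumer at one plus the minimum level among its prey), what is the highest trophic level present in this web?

Producers (level 1): Moss.
Following each consumer down to its lowest-level prey: Moss → Snail → Water Strider → Brown Trout (levels 1 through 4).
All prey of Brown Trout (Water Strider 3, Hellgrammite 3) are at level 3 or above, so Brown Trout is at level 1 + 3 = 4.
Every consumer has at least one prey at level 3 or below, so none exceeds level 4.

4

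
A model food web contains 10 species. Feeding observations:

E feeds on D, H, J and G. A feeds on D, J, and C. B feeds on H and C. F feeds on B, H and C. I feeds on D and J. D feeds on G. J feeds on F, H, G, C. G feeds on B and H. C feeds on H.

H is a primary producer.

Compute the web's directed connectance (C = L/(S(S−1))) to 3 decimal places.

The web has S = 10 species and L = 22 feeding links.
C = L / (S(S−1)) = 22 / 90 = 0.2444 ≈ 0.244.

C = 0.244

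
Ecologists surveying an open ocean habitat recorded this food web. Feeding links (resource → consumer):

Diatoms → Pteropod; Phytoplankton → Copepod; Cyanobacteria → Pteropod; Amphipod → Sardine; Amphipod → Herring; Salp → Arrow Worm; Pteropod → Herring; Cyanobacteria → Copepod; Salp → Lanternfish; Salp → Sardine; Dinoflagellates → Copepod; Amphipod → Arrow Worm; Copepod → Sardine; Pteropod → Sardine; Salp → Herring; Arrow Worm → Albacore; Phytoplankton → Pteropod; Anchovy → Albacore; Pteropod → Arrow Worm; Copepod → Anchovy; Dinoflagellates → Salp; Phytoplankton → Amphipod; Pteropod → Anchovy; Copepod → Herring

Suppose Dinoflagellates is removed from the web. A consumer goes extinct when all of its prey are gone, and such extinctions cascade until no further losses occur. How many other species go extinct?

2

Remove Dinoflagellates.
Round 1: Salp (all prey gone) → extinct.
Round 2: Lanternfish (all prey gone) → extinct.
No further losses. Total secondary extinctions: 2.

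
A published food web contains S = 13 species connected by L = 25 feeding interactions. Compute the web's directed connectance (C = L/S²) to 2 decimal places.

The web has S = 13 species and L = 25 feeding links.
C = L / S² = 25 / 169 = 0.1479 ≈ 0.15.

C = 0.15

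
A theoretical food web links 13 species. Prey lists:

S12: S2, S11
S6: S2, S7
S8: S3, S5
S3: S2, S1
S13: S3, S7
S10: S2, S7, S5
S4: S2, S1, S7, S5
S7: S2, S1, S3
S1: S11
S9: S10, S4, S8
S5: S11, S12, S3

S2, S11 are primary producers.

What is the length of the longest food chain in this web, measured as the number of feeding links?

5 links

One longest chain: S11 → S1 → S3 → S7 → S4 → S9.
It has 6 species and 5 links.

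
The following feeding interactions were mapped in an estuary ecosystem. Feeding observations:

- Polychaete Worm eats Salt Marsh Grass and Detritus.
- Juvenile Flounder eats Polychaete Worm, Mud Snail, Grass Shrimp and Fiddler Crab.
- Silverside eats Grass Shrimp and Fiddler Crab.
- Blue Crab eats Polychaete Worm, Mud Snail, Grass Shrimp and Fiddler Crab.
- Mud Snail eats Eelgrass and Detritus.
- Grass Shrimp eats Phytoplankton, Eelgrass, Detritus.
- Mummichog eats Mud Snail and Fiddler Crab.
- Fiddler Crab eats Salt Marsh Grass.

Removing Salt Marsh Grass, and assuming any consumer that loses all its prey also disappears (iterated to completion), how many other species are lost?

Remove Salt Marsh Grass.
Round 1: Fiddler Crab (all prey gone) → extinct.
No further losses. Total secondary extinctions: 1.

1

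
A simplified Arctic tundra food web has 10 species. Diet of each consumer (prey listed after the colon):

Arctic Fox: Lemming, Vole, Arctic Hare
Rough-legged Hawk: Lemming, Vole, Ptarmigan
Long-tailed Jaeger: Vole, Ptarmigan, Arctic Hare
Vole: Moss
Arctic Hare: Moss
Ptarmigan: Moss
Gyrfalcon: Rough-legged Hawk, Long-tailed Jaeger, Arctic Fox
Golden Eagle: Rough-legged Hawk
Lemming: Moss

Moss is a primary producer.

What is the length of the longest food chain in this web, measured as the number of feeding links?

One longest chain: Moss → Lemming → Rough-legged Hawk → Gyrfalcon.
It has 4 species and 3 links.

3 links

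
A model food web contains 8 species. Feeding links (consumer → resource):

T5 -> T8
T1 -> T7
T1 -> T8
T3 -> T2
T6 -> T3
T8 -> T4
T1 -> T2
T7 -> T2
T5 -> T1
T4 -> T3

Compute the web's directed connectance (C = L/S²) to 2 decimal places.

C = 0.16

The web has S = 8 species and L = 10 feeding links.
C = L / S² = 10 / 64 = 0.1562 ≈ 0.16.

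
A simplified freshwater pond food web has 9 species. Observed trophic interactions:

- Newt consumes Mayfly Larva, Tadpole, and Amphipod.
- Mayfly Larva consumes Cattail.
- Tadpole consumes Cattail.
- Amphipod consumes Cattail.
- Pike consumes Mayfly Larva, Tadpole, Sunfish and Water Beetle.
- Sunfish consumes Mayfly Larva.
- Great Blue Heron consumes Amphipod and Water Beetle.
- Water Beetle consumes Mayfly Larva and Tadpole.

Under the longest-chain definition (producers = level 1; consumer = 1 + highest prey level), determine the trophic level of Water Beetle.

Trophic level 3

Cattail is a producer → level 1.
Tadpole eats Cattail → level 2.
Water Beetle eats Tadpole (level 2); other prey at levels: Mayfly Larva 2 → level 3.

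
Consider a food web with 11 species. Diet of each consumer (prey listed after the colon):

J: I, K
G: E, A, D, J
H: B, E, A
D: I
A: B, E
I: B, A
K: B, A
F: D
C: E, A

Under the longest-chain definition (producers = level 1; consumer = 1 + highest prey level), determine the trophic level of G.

Trophic level 5

B is a producer → level 1.
A eats B (level 1); other prey at levels: E 1 → level 2.
I eats A (level 2); other prey at levels: B 1 → level 3.
J eats I (level 3); other prey at levels: K 3 → level 4.
G eats J (level 4); other prey at levels: E 1, A 2, D 4 → level 5.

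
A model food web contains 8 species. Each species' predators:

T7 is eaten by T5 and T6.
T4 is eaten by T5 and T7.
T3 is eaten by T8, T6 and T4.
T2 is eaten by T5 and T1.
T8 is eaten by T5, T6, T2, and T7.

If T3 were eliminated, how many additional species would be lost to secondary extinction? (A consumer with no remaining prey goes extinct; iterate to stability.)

Remove T3.
Round 1: T8 (all prey gone), T4 (all prey gone) → extinct.
Round 2: T2 (all prey gone), T7 (all prey gone) → extinct.
Round 3: T5 (all prey gone), T1 (all prey gone), T6 (all prey gone) → extinct.
No further losses. Total secondary extinctions: 7.

7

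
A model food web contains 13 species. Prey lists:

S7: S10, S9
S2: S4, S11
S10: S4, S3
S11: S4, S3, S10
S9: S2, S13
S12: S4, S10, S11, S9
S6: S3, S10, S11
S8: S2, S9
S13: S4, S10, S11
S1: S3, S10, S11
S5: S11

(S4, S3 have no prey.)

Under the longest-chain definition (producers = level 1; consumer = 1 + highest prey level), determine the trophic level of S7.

Trophic level 6

S4 is a producer → level 1.
S10 eats S4 (level 1); other prey at levels: S3 1 → level 2.
S11 eats S10 (level 2); other prey at levels: S4 1, S3 1 → level 3.
S2 eats S11 (level 3); other prey at levels: S4 1 → level 4.
S9 eats S2 (level 4); other prey at levels: S13 4 → level 5.
S7 eats S9 (level 5); other prey at levels: S10 2 → level 6.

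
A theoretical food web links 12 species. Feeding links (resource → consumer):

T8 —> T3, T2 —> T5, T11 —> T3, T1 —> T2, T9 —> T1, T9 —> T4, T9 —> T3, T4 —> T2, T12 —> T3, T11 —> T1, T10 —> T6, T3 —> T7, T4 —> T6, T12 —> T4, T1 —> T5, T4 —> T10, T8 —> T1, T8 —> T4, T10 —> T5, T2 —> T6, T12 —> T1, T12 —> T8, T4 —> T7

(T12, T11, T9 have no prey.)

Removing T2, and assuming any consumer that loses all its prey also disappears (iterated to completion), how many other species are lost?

Remove T2.
Every predator of it retains at least one other prey: T5 still has T1, T10; T6 still has T4, T10.
No consumer loses all prey, so no secondary extinctions occur.

0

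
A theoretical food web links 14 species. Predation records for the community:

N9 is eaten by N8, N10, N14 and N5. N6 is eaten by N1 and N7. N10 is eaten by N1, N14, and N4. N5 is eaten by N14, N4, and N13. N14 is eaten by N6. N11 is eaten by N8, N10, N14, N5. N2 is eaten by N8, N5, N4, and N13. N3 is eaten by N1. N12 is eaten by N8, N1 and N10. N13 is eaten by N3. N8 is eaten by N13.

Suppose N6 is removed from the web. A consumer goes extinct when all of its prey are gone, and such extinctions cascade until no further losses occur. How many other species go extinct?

1

Remove N6.
Round 1: N7 (all prey gone) → extinct.
No further losses. Total secondary extinctions: 1.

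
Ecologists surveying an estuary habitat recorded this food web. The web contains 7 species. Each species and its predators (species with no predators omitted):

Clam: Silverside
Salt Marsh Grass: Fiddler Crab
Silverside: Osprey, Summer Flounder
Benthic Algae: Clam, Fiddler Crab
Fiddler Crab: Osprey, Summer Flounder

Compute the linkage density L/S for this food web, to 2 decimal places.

L/S = 1.14

There are L = 8 links among S = 7 species.
L/S = 8/7 = 1.1429 ≈ 1.14.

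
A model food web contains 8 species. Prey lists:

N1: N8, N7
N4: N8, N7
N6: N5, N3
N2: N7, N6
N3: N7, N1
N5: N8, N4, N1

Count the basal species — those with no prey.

Basal species (no prey listed): N8, N7.
Count: 2.

2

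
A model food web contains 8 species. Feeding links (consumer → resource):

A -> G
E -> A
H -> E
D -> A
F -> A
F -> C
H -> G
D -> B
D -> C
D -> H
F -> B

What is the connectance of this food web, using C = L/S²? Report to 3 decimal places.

The web has S = 8 species and L = 11 feeding links.
C = L / S² = 11 / 64 = 0.1719 ≈ 0.172.

C = 0.172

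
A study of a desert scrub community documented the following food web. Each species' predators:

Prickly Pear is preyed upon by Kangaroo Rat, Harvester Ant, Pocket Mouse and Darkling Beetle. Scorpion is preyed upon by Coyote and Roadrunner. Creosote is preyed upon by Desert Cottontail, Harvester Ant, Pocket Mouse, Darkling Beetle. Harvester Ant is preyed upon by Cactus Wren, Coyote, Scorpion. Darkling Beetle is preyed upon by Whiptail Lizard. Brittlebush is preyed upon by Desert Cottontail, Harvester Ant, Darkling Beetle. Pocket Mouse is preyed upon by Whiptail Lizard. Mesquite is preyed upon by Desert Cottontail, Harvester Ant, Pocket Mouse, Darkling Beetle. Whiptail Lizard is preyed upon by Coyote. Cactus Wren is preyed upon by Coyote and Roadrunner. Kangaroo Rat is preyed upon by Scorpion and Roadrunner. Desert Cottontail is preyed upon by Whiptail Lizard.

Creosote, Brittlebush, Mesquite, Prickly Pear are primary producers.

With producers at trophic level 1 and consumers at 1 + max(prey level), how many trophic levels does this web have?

Producers (level 1): Creosote, Brittlebush, Mesquite, Prickly Pear.
Creosote → Harvester Ant → Scorpion → Roadrunner gives Roadrunner level 4.
No species has a prey at level 4, so no species reaches level 5.

4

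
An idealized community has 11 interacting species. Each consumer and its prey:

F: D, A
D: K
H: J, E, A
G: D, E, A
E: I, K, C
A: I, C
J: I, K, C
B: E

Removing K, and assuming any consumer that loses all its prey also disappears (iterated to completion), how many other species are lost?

1

Remove K.
Round 1: D (all prey gone) → extinct.
No further losses. Total secondary extinctions: 1.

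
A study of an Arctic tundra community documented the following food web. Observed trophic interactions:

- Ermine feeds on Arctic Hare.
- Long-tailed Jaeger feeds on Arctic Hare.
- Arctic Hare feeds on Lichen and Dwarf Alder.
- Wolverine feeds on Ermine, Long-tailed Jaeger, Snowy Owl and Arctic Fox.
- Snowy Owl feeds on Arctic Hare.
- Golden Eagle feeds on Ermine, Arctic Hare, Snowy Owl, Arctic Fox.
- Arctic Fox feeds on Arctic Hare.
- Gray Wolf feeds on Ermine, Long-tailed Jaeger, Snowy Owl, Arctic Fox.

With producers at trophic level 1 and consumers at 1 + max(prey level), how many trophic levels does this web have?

4

Producers (level 1): Lichen, Dwarf Alder.
Lichen → Arctic Hare → Snowy Owl → Golden Eagle gives Golden Eagle level 4.
No species has a prey at level 4, so no species reaches level 5.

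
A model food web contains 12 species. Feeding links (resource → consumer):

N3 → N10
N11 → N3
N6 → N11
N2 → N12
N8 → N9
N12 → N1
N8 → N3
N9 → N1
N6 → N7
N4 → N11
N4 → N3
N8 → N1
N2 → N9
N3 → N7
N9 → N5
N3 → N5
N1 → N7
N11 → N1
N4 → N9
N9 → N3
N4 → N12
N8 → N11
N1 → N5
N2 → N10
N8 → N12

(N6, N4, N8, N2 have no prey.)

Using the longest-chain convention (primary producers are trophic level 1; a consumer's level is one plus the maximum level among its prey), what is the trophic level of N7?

N4 is a producer → level 1.
N9 eats N4 (level 1); other prey at levels: N8 1, N2 1 → level 2.
N1 eats N9 (level 2); other prey at levels: N8 1, N12 2, N11 2 → level 3.
N7 eats N1 (level 3); other prey at levels: N6 1, N3 3 → level 4.

Trophic level 4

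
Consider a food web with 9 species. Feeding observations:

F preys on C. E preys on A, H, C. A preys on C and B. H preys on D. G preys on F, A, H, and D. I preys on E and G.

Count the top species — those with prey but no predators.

1

Top species (has prey, but nothing eats it): I.
Count: 1.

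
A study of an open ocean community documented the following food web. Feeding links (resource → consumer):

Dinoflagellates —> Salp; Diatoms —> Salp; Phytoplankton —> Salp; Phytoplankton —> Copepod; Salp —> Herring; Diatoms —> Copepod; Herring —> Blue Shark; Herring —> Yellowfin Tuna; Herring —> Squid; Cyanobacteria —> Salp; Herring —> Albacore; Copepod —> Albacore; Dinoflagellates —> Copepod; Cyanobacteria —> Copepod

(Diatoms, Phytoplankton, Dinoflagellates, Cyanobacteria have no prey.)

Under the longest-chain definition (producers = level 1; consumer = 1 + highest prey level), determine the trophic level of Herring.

Diatoms is a producer → level 1.
Salp eats Diatoms (level 1); other prey at levels: Phytoplankton 1, Dinoflagellates 1, Cyanobacteria 1 → level 2.
Herring eats Salp → level 3.

Trophic level 3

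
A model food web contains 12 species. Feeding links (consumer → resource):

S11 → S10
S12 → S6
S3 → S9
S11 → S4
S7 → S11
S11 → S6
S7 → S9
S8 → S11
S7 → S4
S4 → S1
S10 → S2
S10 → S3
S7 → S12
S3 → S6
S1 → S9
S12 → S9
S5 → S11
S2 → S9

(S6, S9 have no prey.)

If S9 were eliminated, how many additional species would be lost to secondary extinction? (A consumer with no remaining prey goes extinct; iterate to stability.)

3

Remove S9.
Round 1: S1 (all prey gone), S2 (all prey gone) → extinct.
Round 2: S4 (all prey gone) → extinct.
No further losses. Total secondary extinctions: 3.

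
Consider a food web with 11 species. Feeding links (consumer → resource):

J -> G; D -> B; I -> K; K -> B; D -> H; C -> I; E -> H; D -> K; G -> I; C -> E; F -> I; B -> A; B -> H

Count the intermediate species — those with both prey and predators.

5

Intermediate species (has both prey and predators): E, B, K, I, G.
Count: 5.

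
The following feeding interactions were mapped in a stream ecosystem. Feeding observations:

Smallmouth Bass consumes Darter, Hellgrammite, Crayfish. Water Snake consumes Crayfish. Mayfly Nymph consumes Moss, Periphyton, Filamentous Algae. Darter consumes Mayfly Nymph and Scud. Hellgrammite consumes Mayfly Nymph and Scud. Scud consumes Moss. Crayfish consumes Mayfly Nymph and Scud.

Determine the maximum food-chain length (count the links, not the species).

3 links

One longest chain: Moss → Scud → Crayfish → Water Snake.
It has 4 species and 3 links.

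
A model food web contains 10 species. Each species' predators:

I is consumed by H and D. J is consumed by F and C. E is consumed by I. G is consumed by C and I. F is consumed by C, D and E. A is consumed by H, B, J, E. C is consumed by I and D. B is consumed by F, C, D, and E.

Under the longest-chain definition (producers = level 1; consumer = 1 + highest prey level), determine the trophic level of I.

A is a producer → level 1.
J eats A → level 2.
F eats J (level 2); other prey at levels: B 2 → level 3.
C eats F (level 3); other prey at levels: G 1, J 2, B 2 → level 4.
I eats C (level 4); other prey at levels: G 1, E 4 → level 5.

Trophic level 5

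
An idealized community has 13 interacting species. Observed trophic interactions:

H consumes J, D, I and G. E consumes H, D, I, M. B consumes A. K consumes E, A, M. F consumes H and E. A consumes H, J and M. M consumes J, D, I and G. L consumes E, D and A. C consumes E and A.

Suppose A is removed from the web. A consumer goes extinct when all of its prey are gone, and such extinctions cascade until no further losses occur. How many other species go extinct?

Remove A.
Round 1: B (all prey gone) → extinct.
No further losses. Total secondary extinctions: 1.

1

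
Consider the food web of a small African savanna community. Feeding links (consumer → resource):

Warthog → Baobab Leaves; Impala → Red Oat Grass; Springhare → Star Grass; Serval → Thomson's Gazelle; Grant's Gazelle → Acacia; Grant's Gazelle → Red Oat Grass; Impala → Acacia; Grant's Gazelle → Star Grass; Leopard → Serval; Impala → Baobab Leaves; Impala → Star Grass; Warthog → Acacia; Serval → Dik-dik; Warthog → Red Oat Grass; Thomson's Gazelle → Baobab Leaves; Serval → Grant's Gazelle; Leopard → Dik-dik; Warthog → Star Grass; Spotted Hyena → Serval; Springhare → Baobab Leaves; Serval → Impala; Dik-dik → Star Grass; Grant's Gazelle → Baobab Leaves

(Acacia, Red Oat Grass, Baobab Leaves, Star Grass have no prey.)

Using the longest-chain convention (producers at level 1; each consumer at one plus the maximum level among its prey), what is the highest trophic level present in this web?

4

Producers (level 1): Acacia, Red Oat Grass, Baobab Leaves, Star Grass.
Acacia → Impala → Serval → Spotted Hyena gives Spotted Hyena level 4.
No species has a prey at level 4, so no species reaches level 5.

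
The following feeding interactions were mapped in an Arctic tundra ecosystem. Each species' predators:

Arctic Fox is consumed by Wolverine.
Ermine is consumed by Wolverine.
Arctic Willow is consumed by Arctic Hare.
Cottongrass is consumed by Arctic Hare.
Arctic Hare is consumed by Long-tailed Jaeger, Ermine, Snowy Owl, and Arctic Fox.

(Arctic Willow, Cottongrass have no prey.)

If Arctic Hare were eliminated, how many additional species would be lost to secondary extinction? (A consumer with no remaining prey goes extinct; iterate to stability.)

5

Remove Arctic Hare.
Round 1: Snowy Owl (all prey gone), Arctic Fox (all prey gone), Ermine (all prey gone), Long-tailed Jaeger (all prey gone) → extinct.
Round 2: Wolverine (all prey gone) → extinct.
No further losses. Total secondary extinctions: 5.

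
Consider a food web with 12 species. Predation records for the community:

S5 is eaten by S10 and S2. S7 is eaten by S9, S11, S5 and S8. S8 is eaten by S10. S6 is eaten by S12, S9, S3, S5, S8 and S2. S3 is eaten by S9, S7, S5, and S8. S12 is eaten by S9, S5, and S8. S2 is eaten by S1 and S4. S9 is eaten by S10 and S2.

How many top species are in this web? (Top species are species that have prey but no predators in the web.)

4

Top species (has prey, but nothing eats it): S11, S10, S1, S4.
Count: 4.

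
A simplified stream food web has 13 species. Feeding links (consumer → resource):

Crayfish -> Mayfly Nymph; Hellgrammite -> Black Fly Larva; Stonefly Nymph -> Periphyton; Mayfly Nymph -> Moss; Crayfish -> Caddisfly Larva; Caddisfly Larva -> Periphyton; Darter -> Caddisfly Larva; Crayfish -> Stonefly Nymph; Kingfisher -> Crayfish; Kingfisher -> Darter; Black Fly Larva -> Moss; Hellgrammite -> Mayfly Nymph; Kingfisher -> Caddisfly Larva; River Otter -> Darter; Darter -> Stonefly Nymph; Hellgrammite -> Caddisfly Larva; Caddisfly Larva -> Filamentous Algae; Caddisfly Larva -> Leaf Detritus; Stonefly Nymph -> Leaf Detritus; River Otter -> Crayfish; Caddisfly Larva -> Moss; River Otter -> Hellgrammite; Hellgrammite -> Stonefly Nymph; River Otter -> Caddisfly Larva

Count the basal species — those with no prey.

Basal species (no prey listed): Leaf Detritus, Periphyton, Moss, Filamentous Algae.
Count: 4.

4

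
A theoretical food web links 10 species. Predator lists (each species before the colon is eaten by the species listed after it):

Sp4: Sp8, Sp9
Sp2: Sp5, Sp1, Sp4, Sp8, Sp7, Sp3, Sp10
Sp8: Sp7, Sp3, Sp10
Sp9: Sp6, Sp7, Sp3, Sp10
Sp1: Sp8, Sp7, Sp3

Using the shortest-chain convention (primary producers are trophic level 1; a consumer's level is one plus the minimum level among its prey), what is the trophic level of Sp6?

Sp2 is a producer → level 1.
Sp4 eats Sp2 → level 2.
Sp9 eats Sp4 → level 3.
Sp6 eats Sp9 → level 4.
No prey of Sp6 is below level 3, so 4 is the minimum.

Trophic level 4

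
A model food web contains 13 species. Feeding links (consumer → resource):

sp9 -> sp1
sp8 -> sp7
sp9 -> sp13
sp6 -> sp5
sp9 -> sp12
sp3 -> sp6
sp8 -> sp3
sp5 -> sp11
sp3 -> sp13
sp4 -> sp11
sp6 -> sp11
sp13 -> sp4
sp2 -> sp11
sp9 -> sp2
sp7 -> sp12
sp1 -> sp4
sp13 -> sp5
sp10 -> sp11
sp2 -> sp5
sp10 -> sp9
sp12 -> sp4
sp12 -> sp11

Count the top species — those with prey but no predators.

2

Top species (has prey, but nothing eats it): sp8, sp10.
Count: 2.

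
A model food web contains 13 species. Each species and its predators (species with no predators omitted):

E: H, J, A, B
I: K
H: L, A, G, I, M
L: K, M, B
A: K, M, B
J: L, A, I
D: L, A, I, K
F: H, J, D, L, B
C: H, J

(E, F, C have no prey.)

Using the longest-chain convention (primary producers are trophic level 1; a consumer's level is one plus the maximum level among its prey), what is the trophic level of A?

Trophic level 3

E is a producer → level 1.
H eats E (level 1); other prey at levels: F 1, C 1 → level 2.
A eats H (level 2); other prey at levels: E 1, J 2, D 2 → level 3.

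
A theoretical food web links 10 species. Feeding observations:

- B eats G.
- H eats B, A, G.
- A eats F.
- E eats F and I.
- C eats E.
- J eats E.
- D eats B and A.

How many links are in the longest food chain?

One longest chain: I → E → J.
It has 3 species and 2 links.

2 links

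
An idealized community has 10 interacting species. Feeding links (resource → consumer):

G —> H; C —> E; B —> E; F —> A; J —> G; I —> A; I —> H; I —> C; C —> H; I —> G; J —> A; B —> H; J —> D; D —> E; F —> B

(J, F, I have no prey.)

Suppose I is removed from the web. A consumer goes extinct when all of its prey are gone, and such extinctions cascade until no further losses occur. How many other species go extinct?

1

Remove I.
Round 1: C (all prey gone) → extinct.
No further losses. Total secondary extinctions: 1.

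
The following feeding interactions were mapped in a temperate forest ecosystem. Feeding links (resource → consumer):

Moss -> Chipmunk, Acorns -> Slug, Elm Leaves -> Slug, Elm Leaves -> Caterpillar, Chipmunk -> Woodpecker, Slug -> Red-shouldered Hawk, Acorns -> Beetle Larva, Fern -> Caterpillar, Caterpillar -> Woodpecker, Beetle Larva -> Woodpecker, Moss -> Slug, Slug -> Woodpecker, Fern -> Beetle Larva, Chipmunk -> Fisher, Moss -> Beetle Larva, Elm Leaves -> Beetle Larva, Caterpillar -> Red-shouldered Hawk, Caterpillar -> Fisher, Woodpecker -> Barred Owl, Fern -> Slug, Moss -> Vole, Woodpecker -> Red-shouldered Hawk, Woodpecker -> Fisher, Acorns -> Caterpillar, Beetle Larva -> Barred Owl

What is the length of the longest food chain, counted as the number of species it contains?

4 species

One longest chain: Elm Leaves → Caterpillar → Woodpecker → Barred Owl.
It has 4 species and 3 links.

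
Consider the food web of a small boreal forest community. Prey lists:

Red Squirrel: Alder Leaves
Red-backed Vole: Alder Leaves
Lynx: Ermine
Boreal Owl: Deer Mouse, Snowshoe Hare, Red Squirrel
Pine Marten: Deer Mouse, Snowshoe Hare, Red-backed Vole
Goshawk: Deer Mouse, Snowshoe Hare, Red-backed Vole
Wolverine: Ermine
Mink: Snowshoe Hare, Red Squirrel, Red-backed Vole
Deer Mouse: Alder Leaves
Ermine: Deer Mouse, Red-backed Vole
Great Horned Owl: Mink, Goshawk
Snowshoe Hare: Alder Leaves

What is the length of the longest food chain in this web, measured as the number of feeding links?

One longest chain: Alder Leaves → Deer Mouse → Ermine → Lynx.
It has 4 species and 3 links.

3 links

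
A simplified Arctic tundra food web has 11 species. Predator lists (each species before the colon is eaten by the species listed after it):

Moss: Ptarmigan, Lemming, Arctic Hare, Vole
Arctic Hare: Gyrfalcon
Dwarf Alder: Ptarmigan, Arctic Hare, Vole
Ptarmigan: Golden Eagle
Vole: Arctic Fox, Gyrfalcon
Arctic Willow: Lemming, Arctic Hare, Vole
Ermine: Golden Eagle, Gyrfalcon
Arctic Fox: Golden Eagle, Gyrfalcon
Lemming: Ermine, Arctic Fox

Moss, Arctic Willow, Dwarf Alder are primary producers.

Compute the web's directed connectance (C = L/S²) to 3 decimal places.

C = 0.165

The web has S = 11 species and L = 20 feeding links.
C = L / S² = 20 / 121 = 0.1653 ≈ 0.165.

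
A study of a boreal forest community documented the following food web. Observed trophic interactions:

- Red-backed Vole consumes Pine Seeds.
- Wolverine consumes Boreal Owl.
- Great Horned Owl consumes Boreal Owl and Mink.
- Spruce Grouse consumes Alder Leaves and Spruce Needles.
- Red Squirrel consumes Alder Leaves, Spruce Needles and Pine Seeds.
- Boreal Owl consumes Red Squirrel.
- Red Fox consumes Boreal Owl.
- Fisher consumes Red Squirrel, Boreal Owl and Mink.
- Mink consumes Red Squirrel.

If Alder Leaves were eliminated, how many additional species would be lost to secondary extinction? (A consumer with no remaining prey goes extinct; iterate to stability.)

Remove Alder Leaves.
Every predator of it retains at least one other prey: Spruce Grouse still has Spruce Needles; Red Squirrel still has Pine Seeds, Spruce Needles.
No consumer loses all prey, so no secondary extinctions occur.

0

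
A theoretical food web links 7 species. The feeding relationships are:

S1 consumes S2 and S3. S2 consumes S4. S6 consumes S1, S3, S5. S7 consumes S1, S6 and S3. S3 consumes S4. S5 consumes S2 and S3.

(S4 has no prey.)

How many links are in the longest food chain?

4 links

One longest chain: S4 → S2 → S1 → S6 → S7.
It has 5 species and 4 links.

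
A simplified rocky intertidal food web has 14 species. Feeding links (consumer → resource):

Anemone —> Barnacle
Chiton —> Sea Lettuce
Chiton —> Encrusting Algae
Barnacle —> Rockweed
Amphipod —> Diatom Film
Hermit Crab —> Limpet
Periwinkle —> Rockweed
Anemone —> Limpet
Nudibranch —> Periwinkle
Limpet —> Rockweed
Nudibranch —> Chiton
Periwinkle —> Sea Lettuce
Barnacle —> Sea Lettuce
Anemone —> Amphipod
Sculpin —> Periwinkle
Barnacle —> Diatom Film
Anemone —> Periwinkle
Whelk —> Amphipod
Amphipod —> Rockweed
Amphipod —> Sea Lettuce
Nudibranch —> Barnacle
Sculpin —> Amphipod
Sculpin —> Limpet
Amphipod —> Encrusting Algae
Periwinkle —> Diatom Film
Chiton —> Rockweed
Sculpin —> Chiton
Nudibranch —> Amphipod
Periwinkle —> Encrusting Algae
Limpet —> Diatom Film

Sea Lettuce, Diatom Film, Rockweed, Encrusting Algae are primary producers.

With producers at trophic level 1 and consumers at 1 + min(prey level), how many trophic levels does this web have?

3

Producers (level 1): Sea Lettuce, Diatom Film, Rockweed, Encrusting Algae.
Following each consumer down to its lowest-level prey: Sea Lettuce → Amphipod → Whelk (levels 1 through 3).
All prey of Whelk (Amphipod 2) are at level 2 or above, so Whelk is at level 1 + 2 = 3.
Every consumer has at least one prey at level 2 or below, so none exceeds level 3.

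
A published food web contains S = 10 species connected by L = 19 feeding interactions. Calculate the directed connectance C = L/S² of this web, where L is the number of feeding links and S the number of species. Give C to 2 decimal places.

C = 0.19

The web has S = 10 species and L = 19 feeding links.
C = L / S² = 19 / 100 = 0.1900 ≈ 0.19.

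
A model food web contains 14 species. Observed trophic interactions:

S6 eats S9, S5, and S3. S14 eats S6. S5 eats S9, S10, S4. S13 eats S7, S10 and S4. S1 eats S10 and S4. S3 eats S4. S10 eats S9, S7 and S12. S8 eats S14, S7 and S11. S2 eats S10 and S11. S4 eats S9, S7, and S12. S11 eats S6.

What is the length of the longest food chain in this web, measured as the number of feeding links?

One longest chain: S9 → S4 → S3 → S6 → S11 → S2.
It has 6 species and 5 links.

5 links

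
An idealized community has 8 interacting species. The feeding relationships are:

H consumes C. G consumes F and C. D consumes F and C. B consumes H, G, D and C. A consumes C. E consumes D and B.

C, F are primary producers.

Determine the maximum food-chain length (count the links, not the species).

3 links

One longest chain: C → G → B → E.
It has 4 species and 3 links.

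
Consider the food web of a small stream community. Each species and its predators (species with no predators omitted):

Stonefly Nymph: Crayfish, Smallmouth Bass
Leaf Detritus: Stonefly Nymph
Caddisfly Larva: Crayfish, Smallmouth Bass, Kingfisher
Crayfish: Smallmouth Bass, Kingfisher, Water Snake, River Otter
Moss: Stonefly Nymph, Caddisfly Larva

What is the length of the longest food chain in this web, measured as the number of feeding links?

One longest chain: Moss → Stonefly Nymph → Crayfish → Smallmouth Bass.
It has 4 species and 3 links.

3 links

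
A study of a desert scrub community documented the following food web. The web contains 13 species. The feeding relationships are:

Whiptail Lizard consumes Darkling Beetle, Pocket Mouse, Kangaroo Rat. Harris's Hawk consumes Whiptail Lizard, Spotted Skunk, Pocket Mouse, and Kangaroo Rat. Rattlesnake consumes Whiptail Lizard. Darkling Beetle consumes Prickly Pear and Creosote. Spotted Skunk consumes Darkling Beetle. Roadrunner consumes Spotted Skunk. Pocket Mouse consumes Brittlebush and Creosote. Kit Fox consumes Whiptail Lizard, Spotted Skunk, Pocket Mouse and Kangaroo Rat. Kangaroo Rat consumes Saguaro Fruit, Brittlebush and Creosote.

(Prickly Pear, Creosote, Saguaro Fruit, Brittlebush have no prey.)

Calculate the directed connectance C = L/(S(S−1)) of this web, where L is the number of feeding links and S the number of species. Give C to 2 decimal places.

C = 0.13

The web has S = 13 species and L = 21 feeding links.
C = L / (S(S−1)) = 21 / 156 = 0.1346 ≈ 0.13.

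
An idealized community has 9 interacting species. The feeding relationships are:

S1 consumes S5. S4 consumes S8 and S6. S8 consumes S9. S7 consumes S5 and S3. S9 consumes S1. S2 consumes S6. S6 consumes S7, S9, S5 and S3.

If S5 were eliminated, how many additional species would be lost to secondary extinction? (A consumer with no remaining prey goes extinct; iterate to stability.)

3

Remove S5.
Round 1: S1 (all prey gone) → extinct.
Round 2: S9 (all prey gone) → extinct.
Round 3: S8 (all prey gone) → extinct.
No further losses. Total secondary extinctions: 3.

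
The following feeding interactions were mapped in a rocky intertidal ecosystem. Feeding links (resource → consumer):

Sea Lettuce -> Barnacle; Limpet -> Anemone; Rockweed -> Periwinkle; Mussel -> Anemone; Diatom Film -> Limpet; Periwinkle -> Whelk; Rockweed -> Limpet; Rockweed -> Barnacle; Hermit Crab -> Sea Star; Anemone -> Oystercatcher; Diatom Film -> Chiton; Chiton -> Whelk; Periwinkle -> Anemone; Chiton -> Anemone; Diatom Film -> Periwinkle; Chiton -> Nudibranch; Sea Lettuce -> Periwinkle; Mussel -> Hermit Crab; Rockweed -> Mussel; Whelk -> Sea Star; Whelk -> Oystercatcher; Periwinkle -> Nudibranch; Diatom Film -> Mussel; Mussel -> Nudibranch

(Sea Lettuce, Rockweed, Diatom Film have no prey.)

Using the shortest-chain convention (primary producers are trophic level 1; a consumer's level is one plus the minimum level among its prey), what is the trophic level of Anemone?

Rockweed is a producer → level 1.
Mussel eats Rockweed → level 2.
Anemone eats Mussel → level 3.
No prey of Anemone is below level 2, so 3 is the minimum.

Trophic level 3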